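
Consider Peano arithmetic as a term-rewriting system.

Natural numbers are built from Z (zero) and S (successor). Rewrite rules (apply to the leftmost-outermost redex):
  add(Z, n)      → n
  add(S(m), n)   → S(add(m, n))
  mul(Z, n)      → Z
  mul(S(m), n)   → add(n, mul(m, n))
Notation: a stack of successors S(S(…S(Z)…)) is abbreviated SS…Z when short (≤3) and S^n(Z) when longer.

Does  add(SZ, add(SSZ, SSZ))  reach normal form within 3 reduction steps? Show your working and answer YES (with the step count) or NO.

  start: add(SZ, add(SSZ, SSZ))
  step 1: S(add(Z, add(SSZ, SSZ)))
  step 2: S(add(SSZ, SSZ))
  step 3: S(S(add(SZ, SSZ)))

Answer: NO — after 3 steps the term is S(S(add(SZ, SSZ))), not yet normal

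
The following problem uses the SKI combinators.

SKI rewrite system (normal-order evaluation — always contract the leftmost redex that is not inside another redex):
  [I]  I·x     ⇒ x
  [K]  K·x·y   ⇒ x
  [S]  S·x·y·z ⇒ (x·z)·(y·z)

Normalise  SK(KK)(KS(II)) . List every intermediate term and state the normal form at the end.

Answer: normal form = S  (in 3 steps)

Working:
  start: SK(KK)(KS(II))
  step 1: K(KS(II))(KK(KS(II)))
  step 2: KS(II)
  step 3: S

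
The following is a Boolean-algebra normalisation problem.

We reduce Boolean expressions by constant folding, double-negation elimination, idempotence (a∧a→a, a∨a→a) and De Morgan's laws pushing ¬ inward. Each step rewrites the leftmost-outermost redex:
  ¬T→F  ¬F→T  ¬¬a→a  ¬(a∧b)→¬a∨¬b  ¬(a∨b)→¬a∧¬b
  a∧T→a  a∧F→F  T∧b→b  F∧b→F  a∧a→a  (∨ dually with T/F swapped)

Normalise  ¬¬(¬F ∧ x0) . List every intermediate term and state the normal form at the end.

  start: ¬¬(¬F ∧ x0)
  step 1: ¬F ∧ x0
  step 2: T ∧ x0
  step 3: x0

Answer: normal form = x0  (in 3 steps)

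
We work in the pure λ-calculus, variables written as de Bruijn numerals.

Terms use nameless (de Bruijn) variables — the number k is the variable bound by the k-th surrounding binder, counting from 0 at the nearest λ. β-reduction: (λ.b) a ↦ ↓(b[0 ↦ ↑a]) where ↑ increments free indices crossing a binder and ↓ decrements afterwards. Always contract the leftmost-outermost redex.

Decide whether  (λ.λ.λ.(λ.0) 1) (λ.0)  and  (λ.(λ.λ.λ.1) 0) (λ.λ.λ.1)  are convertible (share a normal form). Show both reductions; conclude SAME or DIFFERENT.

Term A:
  start: (λ.λ.λ.(λ.0) 1) (λ.0)
  →1  λ.λ.(λ.0) 1
  →2  λ.λ.1

Term B:
  start: (λ.(λ.λ.λ.1) 0) (λ.λ.λ.1)
  →1  (λ.λ.λ.1) (λ.λ.λ.1)
  →2  λ.λ.1

Answer: SAME — A ⇓ λ.λ.1, B ⇓ λ.λ.1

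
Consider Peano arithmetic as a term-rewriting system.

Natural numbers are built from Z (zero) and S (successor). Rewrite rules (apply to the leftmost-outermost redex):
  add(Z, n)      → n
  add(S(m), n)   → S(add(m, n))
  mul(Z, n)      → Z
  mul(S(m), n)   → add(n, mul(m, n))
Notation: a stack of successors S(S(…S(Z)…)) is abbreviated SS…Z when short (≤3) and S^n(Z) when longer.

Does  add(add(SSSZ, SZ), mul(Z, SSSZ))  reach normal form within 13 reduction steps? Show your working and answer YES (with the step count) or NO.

Answer: YES — reaches normal form S^4(Z) in 10 ≤ 13 steps

Reduction:
  start: add(add(SSSZ, SZ), mul(Z, SSSZ))
  →1  add(S(add(SSZ, SZ)), mul(Z, SSSZ))
  →2  S(add(add(SSZ, SZ), mul(Z, SSSZ)))
  →3  S(add(S(add(SZ, SZ)), mul(Z, SSSZ)))
  →4  S(S(add(add(SZ, SZ), mul(Z, SSSZ))))
  →5  S(S(add(S(add(Z, SZ)), mul(Z, SSSZ))))
  →6  S(S(S(add(add(Z, SZ), mul(Z, SSSZ)))))
  →7  S(S(S(add(SZ, mul(Z, SSSZ)))))
  →8  S(S(S(S(add(Z, mul(Z, SSSZ))))))
  →9  S(S(S(S(mul(Z, SSSZ)))))
  →10  S^4(Z)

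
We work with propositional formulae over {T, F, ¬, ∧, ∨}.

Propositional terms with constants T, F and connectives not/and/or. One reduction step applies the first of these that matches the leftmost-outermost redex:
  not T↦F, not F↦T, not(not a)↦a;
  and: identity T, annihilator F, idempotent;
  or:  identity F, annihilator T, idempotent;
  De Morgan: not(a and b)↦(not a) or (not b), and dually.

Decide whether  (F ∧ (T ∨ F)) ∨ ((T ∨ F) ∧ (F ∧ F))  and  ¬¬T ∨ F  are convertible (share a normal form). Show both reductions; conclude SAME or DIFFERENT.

Term A:
  start: (F ∧ (T ∨ F)) ∨ ((T ∨ F) ∧ (F ∧ F))
  [1] F ∨ ((T ∨ F) ∧ (F ∧ F))
  [2] (T ∨ F) ∧ (F ∧ F)
  [3] T ∧ (F ∧ F)
  [4] F ∧ F
  [5] F

Term B:
  start: ¬¬T ∨ F
  [1] ¬¬T
  [2] T

Answer: DIFFERENT — A ⇓ F, B ⇓ T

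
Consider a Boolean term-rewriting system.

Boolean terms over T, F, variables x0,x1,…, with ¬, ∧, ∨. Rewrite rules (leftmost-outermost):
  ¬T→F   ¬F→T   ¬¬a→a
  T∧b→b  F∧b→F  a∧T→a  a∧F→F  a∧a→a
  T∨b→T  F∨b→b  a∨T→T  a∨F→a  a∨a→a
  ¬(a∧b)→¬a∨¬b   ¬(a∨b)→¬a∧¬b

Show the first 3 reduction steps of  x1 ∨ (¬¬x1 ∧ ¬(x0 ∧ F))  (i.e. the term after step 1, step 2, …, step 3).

Answer: after 3 steps: x1 ∨ (x1 ∧ (¬x0 ∨ T))

Working:
  start: x1 ∨ (¬¬x1 ∧ ¬(x0 ∧ F))
  [1] x1 ∨ (x1 ∧ ¬(x0 ∧ F))
  [2] x1 ∨ (x1 ∧ (¬x0 ∨ ¬F))
  [3] x1 ∨ (x1 ∧ (¬x0 ∨ T))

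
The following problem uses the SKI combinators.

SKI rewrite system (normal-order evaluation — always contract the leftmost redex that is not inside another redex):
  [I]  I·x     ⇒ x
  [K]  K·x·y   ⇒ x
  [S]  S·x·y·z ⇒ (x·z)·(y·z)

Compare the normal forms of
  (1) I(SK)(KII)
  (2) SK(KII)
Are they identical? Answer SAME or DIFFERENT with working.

Answer: SAME — A ⇓ SKI, B ⇓ SKI

Derivation:
Term A:
  start: I(SK)(KII)
  step 1: SK(KII)
  step 2: SKI

Term B:
  start: SK(KII)
  step 1: SKI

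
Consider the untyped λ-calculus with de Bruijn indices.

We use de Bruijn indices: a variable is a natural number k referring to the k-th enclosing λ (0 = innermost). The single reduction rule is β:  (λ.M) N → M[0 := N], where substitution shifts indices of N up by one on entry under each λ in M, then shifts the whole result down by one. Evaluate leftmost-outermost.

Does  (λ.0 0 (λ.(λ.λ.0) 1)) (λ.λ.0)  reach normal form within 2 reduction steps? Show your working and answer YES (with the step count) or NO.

Answer: NO — after 2 steps the term is (λ.0) (λ.(λ.λ.0) (λ.λ.0)), not yet normal

Working:
  start: (λ.0 0 (λ.(λ.λ.0) 1)) (λ.λ.0)
  →1  (λ.λ.0) (λ.λ.0) (λ.(λ.λ.0) (λ.λ.0))
  →2  (λ.0) (λ.(λ.λ.0) (λ.λ.0))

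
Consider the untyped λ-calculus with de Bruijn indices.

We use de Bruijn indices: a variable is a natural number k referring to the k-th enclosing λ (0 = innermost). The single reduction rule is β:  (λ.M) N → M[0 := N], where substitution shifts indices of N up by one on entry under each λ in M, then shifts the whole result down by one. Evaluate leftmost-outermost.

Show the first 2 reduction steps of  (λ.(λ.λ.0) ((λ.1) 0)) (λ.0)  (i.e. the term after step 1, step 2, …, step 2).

Answer: after 2 steps: λ.0

Reduction:
  start: (λ.(λ.λ.0) ((λ.1) 0)) (λ.0)
  →1  (λ.λ.0) ((λ.λ.0) (λ.0))
  →2  λ.0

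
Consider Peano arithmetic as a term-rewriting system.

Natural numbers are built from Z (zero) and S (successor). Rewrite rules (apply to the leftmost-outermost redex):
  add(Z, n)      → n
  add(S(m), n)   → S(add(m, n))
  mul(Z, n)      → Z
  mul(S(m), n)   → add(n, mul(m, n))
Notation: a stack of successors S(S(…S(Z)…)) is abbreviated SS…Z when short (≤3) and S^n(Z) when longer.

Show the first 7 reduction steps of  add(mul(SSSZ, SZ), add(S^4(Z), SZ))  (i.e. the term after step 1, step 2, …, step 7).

Answer: after 7 steps: S(S(add(add(Z, mul(SZ, SZ)), add(S^4(Z), SZ))))

Derivation:
  start: add(mul(SSSZ, SZ), add(S^4(Z), SZ))
  step 1: add(add(SZ, mul(SSZ, SZ)), add(S^4(Z), SZ))
  step 2: add(S(add(Z, mul(SSZ, SZ))), add(S^4(Z), SZ))
  step 3: S(add(add(Z, mul(SSZ, SZ)), add(S^4(Z), SZ)))
  step 4: S(add(mul(SSZ, SZ), add(S^4(Z), SZ)))
  step 5: S(add(add(SZ, mul(SZ, SZ)), add(S^4(Z), SZ)))
  step 6: S(add(S(add(Z, mul(SZ, SZ))), add(S^4(Z), SZ)))
  step 7: S(S(add(add(Z, mul(SZ, SZ)), add(S^4(Z), SZ))))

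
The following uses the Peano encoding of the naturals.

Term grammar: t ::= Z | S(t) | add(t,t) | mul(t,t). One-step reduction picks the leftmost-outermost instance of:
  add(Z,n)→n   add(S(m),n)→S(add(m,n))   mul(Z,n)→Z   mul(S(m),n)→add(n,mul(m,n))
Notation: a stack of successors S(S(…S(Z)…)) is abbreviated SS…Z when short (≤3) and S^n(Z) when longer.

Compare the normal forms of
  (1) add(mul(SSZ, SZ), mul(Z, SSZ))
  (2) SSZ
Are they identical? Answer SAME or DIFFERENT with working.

Term A:
  start: add(mul(SSZ, SZ), mul(Z, SSZ))
  [1] add(add(SZ, mul(SZ, SZ)), mul(Z, SSZ))
  [2] add(S(add(Z, mul(SZ, SZ))), mul(Z, SSZ))
  [3] S(add(add(Z, mul(SZ, SZ)), mul(Z, SSZ)))
  [4] S(add(mul(SZ, SZ), mul(Z, SSZ)))
  [5] S(add(add(SZ, mul(Z, SZ)), mul(Z, SSZ)))
  [6] S(add(S(add(Z, mul(Z, SZ))), mul(Z, SSZ)))
  [7] S(S(add(add(Z, mul(Z, SZ)), mul(Z, SSZ))))
  [8] S(S(add(mul(Z, SZ), mul(Z, SSZ))))
  [9] S(S(add(Z, mul(Z, SSZ))))
  [10] S(S(mul(Z, SSZ)))
  [11] SSZ

Term B:
  start: SSZ

Answer: SAME — A ⇓ SSZ, B ⇓ SSZ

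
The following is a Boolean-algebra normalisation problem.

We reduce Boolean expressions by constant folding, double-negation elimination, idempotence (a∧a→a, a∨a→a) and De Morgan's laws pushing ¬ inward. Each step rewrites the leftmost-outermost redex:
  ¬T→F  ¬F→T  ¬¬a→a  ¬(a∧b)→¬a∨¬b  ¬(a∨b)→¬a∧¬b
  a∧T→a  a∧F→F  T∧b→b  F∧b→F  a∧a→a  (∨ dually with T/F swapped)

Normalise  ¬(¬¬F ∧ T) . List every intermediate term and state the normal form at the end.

Answer: normal form = T  (in 4 steps)

Reduction:
  start: ¬(¬¬F ∧ T)
  step 1: ¬¬¬F ∨ ¬T
  step 2: ¬F ∨ ¬T
  step 3: T ∨ ¬T
  step 4: T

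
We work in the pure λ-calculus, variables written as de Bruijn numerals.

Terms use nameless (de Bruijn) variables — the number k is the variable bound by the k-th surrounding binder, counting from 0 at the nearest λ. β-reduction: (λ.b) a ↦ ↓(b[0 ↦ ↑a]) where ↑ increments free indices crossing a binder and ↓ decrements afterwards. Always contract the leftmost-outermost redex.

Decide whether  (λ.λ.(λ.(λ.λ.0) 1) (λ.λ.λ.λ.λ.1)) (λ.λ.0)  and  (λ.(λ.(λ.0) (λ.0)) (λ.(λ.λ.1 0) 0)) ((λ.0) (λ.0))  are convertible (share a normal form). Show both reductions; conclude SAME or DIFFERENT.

Term A:
  start: (λ.λ.(λ.(λ.λ.0) 1) (λ.λ.λ.λ.λ.1)) (λ.λ.0)
  [1] λ.(λ.(λ.λ.0) 1) (λ.λ.λ.λ.λ.1)
  [2] λ.(λ.λ.0) 0
  [3] λ.λ.0

Term B:
  start: (λ.(λ.(λ.0) (λ.0)) (λ.(λ.λ.1 0) 0)) ((λ.0) (λ.0))
  [1] (λ.(λ.0) (λ.0)) (λ.(λ.λ.1 0) 0)
  [2] (λ.0) (λ.0)
  [3] λ.0

Answer: DIFFERENT — A ⇓ λ.λ.0, B ⇓ λ.0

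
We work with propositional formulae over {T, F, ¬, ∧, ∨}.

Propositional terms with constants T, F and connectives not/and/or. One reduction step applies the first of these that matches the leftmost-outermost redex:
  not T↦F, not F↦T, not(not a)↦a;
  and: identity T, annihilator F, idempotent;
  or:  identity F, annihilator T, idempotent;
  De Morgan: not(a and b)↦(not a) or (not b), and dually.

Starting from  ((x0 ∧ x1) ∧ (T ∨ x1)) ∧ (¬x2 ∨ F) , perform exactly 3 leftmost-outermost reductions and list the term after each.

  start: ((x0 ∧ x1) ∧ (T ∨ x1)) ∧ (¬x2 ∨ F)
  step 1: ((x0 ∧ x1) ∧ T) ∧ (¬x2 ∨ F)
  step 2: (x0 ∧ x1) ∧ (¬x2 ∨ F)
  step 3: (x0 ∧ x1) ∧ ¬x2

Answer: after 3 steps: (x0 ∧ x1) ∧ ¬x2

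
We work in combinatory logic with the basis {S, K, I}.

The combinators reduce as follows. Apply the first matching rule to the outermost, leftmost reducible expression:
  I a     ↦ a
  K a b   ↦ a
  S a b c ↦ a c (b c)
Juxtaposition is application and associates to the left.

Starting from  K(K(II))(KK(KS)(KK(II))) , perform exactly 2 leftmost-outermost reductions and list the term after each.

  start: K(K(II))(KK(KS)(KK(II)))
  [1] K(II)
  [2] KI

Answer: after 2 steps: KI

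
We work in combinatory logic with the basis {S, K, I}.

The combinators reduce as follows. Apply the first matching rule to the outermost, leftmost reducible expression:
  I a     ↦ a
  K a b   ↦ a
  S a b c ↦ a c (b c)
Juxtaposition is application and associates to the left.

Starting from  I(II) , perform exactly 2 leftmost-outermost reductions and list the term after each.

Answer: after 2 steps: I

Reduction:
  start: I(II)
  →1  II
  →2  I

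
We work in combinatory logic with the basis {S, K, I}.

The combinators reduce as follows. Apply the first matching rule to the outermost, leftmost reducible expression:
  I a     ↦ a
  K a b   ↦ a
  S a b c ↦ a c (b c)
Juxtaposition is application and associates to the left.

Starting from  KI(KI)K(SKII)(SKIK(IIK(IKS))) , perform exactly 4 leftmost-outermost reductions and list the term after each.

  start: KI(KI)K(SKII)(SKIK(IIK(IKS)))
  →1  IK(SKII)(SKIK(IIK(IKS)))
  →2  K(SKII)(SKIK(IIK(IKS)))
  →3  SKII
  →4  KI(II)

Answer: after 4 steps: KI(II)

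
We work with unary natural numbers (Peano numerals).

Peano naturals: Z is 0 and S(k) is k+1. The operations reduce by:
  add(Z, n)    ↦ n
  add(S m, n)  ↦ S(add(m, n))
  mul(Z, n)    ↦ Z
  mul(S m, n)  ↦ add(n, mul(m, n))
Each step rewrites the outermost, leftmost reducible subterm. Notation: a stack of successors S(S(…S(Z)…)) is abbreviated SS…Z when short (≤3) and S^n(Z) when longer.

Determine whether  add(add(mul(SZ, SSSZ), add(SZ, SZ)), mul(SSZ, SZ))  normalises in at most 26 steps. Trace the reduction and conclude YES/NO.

  start: add(add(mul(SZ, SSSZ), add(SZ, SZ)), mul(SSZ, SZ))
  [1] add(add(add(SSSZ, mul(Z, SSSZ)), add(SZ, SZ)), mul(SSZ, SZ))
  [2] add(add(S(add(SSZ, mul(Z, SSSZ))), add(SZ, SZ)), mul(SSZ, SZ))
  [3] add(S(add(add(SSZ, mul(Z, SSSZ)), add(SZ, SZ))), mul(SSZ, SZ))
  [4] S(add(add(add(SSZ, mul(Z, SSSZ)), add(SZ, SZ)), mul(SSZ, SZ)))
  [5] S(add(add(S(add(SZ, mul(Z, SSSZ))), add(SZ, SZ)), mul(SSZ, SZ)))
  [6] S(add(S(add(add(SZ, mul(Z, SSSZ)), add(SZ, SZ))), mul(SSZ, SZ)))
  [7] S(S(add(add(add(SZ, mul(Z, SSSZ)), add(SZ, SZ)), mul(SSZ, SZ))))
  [8] S(S(add(add(S(add(Z, mul(Z, SSSZ))), add(SZ, SZ)), mul(SSZ, SZ))))
  [9] S(S(add(S(add(add(Z, mul(Z, SSSZ)), add(SZ, SZ))), mul(SSZ, SZ))))
  [10] S(S(S(add(add(add(Z, mul(Z, SSSZ)), add(SZ, SZ)), mul(SSZ, SZ)))))
  [11] S(S(S(add(add(mul(Z, SSSZ), add(SZ, SZ)), mul(SSZ, SZ)))))
  [12] S(S(S(add(add(Z, add(SZ, SZ)), mul(SSZ, SZ)))))
  [13] S(S(S(add(add(SZ, SZ), mul(SSZ, SZ)))))
  [14] S(S(S(add(S(add(Z, SZ)), mul(SSZ, SZ)))))
  [15] S(S(S(S(add(add(Z, SZ), mul(SSZ, SZ))))))
  [16] S(S(S(S(add(SZ, mul(SSZ, SZ))))))
  [17] S(S(S(S(S(add(Z, mul(SSZ, SZ)))))))
  [18] S(S(S(S(S(mul(SSZ, SZ))))))
  [19] S(S(S(S(S(add(SZ, mul(SZ, SZ)))))))
  [20] S(S(S(S(S(S(add(Z, mul(SZ, SZ))))))))
  [21] S(S(S(S(S(S(mul(SZ, SZ)))))))
  [22] S(S(S(S(S(S(add(SZ, mul(Z, SZ))))))))
  [23] S(S(S(S(S(S(S(add(Z, mul(Z, SZ)))))))))
  [24] S(S(S(S(S(S(S(mul(Z, SZ))))))))
  [25] S^7(Z)

Answer: YES — reaches normal form S^7(Z) in 25 ≤ 26 steps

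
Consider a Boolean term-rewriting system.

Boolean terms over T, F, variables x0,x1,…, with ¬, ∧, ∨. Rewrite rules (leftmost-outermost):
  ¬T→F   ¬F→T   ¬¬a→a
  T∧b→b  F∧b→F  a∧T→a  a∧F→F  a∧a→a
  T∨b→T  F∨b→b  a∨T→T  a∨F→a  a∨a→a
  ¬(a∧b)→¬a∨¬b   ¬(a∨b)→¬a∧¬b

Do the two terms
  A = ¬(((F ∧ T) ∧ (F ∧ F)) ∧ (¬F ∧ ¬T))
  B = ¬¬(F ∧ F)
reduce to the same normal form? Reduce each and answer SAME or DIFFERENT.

Answer: DIFFERENT — A ⇓ T, B ⇓ F

Working:
Term A:
  start: ¬(((F ∧ T) ∧ (F ∧ F)) ∧ (¬F ∧ ¬T))
  step 1: ¬((F ∧ T) ∧ (F ∧ F)) ∨ ¬(¬F ∧ ¬T)
  step 2: (¬(F ∧ T) ∨ ¬(F ∧ F)) ∨ ¬(¬F ∧ ¬T)
  step 3: ((¬F ∨ ¬T) ∨ ¬(F ∧ F)) ∨ ¬(¬F ∧ ¬T)
  step 4: ((T ∨ ¬T) ∨ ¬(F ∧ F)) ∨ ¬(¬F ∧ ¬T)
  step 5: (T ∨ ¬(F ∧ F)) ∨ ¬(¬F ∧ ¬T)
  step 6: T ∨ ¬(¬F ∧ ¬T)
  step 7: T

Term B:
  start: ¬¬(F ∧ F)
  step 1: F ∧ F
  step 2: F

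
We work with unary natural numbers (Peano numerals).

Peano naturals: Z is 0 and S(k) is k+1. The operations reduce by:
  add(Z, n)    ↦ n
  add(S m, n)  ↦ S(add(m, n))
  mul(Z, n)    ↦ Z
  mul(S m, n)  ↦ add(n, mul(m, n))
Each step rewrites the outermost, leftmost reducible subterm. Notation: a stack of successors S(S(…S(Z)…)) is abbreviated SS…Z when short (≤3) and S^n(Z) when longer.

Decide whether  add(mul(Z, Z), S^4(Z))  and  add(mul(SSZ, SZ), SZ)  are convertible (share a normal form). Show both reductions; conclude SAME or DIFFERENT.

Term A:
  start: add(mul(Z, Z), S^4(Z))
  [1] add(Z, S^4(Z))
  [2] S^4(Z)

Term B:
  start: add(mul(SSZ, SZ), SZ)
  [1] add(add(SZ, mul(SZ, SZ)), SZ)
  [2] add(S(add(Z, mul(SZ, SZ))), SZ)
  [3] S(add(add(Z, mul(SZ, SZ)), SZ))
  [4] S(add(mul(SZ, SZ), SZ))
  [5] S(add(add(SZ, mul(Z, SZ)), SZ))
  [6] S(add(S(add(Z, mul(Z, SZ))), SZ))
  [7] S(S(add(add(Z, mul(Z, SZ)), SZ)))
  [8] S(S(add(mul(Z, SZ), SZ)))
  [9] S(S(add(Z, SZ)))
  [10] SSSZ

Answer: DIFFERENT — A ⇓ S^4(Z), B ⇓ SSSZ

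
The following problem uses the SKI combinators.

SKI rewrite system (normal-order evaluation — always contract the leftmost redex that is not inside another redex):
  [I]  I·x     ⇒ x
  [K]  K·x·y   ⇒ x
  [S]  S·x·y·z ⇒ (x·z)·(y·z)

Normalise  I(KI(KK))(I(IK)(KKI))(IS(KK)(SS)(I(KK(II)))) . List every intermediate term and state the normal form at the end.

  start: I(KI(KK))(I(IK)(KKI))(IS(KK)(SS)(I(KK(II))))
  [1] KI(KK)(I(IK)(KKI))(IS(KK)(SS)(I(KK(II))))
  [2] I(I(IK)(KKI))(IS(KK)(SS)(I(KK(II))))
  [3] I(IK)(KKI)(IS(KK)(SS)(I(KK(II))))
  [4] IK(KKI)(IS(KK)(SS)(I(KK(II))))
  [5] K(KKI)(IS(KK)(SS)(I(KK(II))))
  [6] KKI
  [7] K

Answer: normal form = K  (in 7 steps)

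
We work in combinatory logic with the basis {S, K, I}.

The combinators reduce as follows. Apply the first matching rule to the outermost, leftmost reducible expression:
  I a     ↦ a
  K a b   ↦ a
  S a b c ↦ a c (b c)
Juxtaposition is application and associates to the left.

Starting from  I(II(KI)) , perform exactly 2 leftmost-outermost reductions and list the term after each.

Answer: after 2 steps: I(KI)

Working:
  start: I(II(KI))
  [1] II(KI)
  [2] I(KI)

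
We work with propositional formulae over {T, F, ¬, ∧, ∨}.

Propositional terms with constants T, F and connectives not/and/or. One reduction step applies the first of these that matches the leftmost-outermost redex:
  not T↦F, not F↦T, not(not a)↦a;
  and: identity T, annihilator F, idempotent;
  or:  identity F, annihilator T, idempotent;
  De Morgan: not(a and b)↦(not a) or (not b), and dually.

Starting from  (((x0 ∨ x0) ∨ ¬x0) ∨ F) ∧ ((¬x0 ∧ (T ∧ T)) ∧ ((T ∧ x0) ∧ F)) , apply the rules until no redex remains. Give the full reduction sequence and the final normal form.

  start: (((x0 ∨ x0) ∨ ¬x0) ∨ F) ∧ ((¬x0 ∧ (T ∧ T)) ∧ ((T ∧ x0) ∧ F))
  →1  ((x0 ∨ x0) ∨ ¬x0) ∧ ((¬x0 ∧ (T ∧ T)) ∧ ((T ∧ x0) ∧ F))
  →2  (x0 ∨ ¬x0) ∧ ((¬x0 ∧ (T ∧ T)) ∧ ((T ∧ x0) ∧ F))
  →3  (x0 ∨ ¬x0) ∧ ((¬x0 ∧ T) ∧ ((T ∧ x0) ∧ F))
  →4  (x0 ∨ ¬x0) ∧ (¬x0 ∧ ((T ∧ x0) ∧ F))
  →5  (x0 ∨ ¬x0) ∧ (¬x0 ∧ F)
  →6  (x0 ∨ ¬x0) ∧ F
  →7  F

Answer: normal form = F  (in 7 steps)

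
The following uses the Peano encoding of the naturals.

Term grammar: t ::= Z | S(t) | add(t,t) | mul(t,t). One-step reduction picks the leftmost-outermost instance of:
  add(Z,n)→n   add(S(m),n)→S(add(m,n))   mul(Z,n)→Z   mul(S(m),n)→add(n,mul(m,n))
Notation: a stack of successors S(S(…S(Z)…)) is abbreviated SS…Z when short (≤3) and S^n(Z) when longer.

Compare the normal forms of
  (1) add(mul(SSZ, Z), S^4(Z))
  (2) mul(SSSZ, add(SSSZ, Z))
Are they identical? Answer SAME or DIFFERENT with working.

Term A:
  start: add(mul(SSZ, Z), S^4(Z))
  →1  add(add(Z, mul(SZ, Z)), S^4(Z))
  →2  add(mul(SZ, Z), S^4(Z))
  →3  add(add(Z, mul(Z, Z)), S^4(Z))
  →4  add(mul(Z, Z), S^4(Z))
  →5  add(Z, S^4(Z))
  →6  S^4(Z)

Term B:
  start: mul(SSSZ, add(SSSZ, Z))
  →1  add(add(SSSZ, Z), mul(SSZ, add(SSSZ, Z)))
  →2  add(S(add(SSZ, Z)), mul(SSZ, add(SSSZ, Z)))
  →3  S(add(add(SSZ, Z), mul(SSZ, add(SSSZ, Z))))
  →4  S(add(S(add(SZ, Z)), mul(SSZ, add(SSSZ, Z))))
  →5  S(S(add(add(SZ, Z), mul(SSZ, add(SSSZ, Z)))))
  →6  S(S(add(S(add(Z, Z)), mul(SSZ, add(SSSZ, Z)))))
  →7  S(S(S(add(add(Z, Z), mul(SSZ, add(SSSZ, Z))))))
  →8  S(S(S(add(Z, mul(SSZ, add(SSSZ, Z))))))
  →9  S(S(S(mul(SSZ, add(SSSZ, Z)))))
  →10  S(S(S(add(add(SSSZ, Z), mul(SZ, add(SSSZ, Z))))))
  →11  S(S(S(add(S(add(SSZ, Z)), mul(SZ, add(SSSZ, Z))))))
  →12  S(S(S(S(add(add(SSZ, Z), mul(SZ, add(SSSZ, Z)))))))
  →13  S(S(S(S(add(S(add(SZ, Z)), mul(SZ, add(SSSZ, Z)))))))
  →14  S(S(S(S(S(add(add(SZ, Z), mul(SZ, add(SSSZ, Z))))))))
  →15  S(S(S(S(S(add(S(add(Z, Z)), mul(SZ, add(SSSZ, Z))))))))
  →16  S(S(S(S(S(S(add(add(Z, Z), mul(SZ, add(SSSZ, Z)))))))))
  →17  S(S(S(S(S(S(add(Z, mul(SZ, add(SSSZ, Z)))))))))
  →18  S(S(S(S(S(S(mul(SZ, add(SSSZ, Z))))))))
  →19  S(S(S(S(S(S(add(add(SSSZ, Z), mul(Z, add(SSSZ, Z)))))))))
  →20  S(S(S(S(S(S(add(S(add(SSZ, Z)), mul(Z, add(SSSZ, Z)))))))))
  →21  S(S(S(S(S(S(S(add(add(SSZ, Z), mul(Z, add(SSSZ, Z))))))))))
  →22  S(S(S(S(S(S(S(add(S(add(SZ, Z)), mul(Z, add(SSSZ, Z))))))))))
  →23  S(S(S(S(S(S(S(S(add(add(SZ, Z), mul(Z, add(SSSZ, Z)))))))))))
  →24  S(S(S(S(S(S(S(S(add(S(add(Z, Z)), mul(Z, add(SSSZ, Z)))))))))))
  →25  S(S(S(S(S(S(S(S(S(add(add(Z, Z), mul(Z, add(SSSZ, Z))))))))))))
  →26  S(S(S(S(S(S(S(S(S(add(Z, mul(Z, add(SSSZ, Z))))))))))))
  →27  S(S(S(S(S(S(S(S(S(mul(Z, add(SSSZ, Z)))))))))))
  →28  S^9(Z)

Answer: DIFFERENT — A ⇓ S^4(Z), B ⇓ S^9(Z)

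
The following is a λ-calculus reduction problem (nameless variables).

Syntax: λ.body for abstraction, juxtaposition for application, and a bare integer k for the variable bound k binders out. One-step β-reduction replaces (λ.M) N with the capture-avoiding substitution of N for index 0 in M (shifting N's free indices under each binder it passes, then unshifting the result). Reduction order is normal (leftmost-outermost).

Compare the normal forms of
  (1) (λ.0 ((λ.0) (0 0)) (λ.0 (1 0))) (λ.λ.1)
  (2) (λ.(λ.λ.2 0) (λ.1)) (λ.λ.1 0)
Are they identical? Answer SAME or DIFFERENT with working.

Answer: DIFFERENT — A ⇓ λ.λ.λ.1, B ⇓ λ.λ.1 0

Reduction:
Term A:
  start: (λ.0 ((λ.0) (0 0)) (λ.0 (1 0))) (λ.λ.1)
  [1] (λ.λ.1) ((λ.0) ((λ.λ.1) (λ.λ.1))) (λ.0 ((λ.λ.1) 0))
  [2] (λ.(λ.0) ((λ.λ.1) (λ.λ.1))) (λ.0 ((λ.λ.1) 0))
  [3] (λ.0) ((λ.λ.1) (λ.λ.1))
  [4] (λ.λ.1) (λ.λ.1)
  [5] λ.λ.λ.1

Term B:
  start: (λ.(λ.λ.2 0) (λ.1)) (λ.λ.1 0)
  [1] (λ.λ.(λ.λ.1 0) 0) (λ.λ.λ.1 0)
  [2] λ.(λ.λ.1 0) 0
  [3] λ.λ.1 0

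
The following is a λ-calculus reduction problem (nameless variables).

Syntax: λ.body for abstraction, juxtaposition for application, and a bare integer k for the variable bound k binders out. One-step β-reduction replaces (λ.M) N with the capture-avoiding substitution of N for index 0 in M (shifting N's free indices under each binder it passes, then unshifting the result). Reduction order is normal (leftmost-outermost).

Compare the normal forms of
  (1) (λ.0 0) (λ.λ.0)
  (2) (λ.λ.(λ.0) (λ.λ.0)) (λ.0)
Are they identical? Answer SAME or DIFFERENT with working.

Term A:
  start: (λ.0 0) (λ.λ.0)
  →1  (λ.λ.0) (λ.λ.0)
  →2  λ.0

Term B:
  start: (λ.λ.(λ.0) (λ.λ.0)) (λ.0)
  →1  λ.(λ.0) (λ.λ.0)
  →2  λ.λ.λ.0

Answer: DIFFERENT — A ⇓ λ.0, B ⇓ λ.λ.λ.0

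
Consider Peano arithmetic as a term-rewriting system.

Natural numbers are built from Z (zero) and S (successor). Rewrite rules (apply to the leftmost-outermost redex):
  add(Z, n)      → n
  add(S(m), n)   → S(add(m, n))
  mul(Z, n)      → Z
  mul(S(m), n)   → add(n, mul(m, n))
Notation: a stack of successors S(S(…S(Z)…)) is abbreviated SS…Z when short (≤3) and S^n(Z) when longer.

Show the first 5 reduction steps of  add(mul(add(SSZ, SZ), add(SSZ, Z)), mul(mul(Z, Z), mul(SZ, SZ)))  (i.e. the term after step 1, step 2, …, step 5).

Answer: after 5 steps: S(add(add(add(SZ, Z), mul(add(SZ, SZ), add(SSZ, Z))), mul(mul(Z, Z), mul(SZ, SZ))))

Derivation:
  start: add(mul(add(SSZ, SZ), add(SSZ, Z)), mul(mul(Z, Z), mul(SZ, SZ)))
  step 1: add(mul(S(add(SZ, SZ)), add(SSZ, Z)), mul(mul(Z, Z), mul(SZ, SZ)))
  step 2: add(add(add(SSZ, Z), mul(add(SZ, SZ), add(SSZ, Z))), mul(mul(Z, Z), mul(SZ, SZ)))
  step 3: add(add(S(add(SZ, Z)), mul(add(SZ, SZ), add(SSZ, Z))), mul(mul(Z, Z), mul(SZ, SZ)))
  step 4: add(S(add(add(SZ, Z), mul(add(SZ, SZ), add(SSZ, Z)))), mul(mul(Z, Z), mul(SZ, SZ)))
  step 5: S(add(add(add(SZ, Z), mul(add(SZ, SZ), add(SSZ, Z))), mul(mul(Z, Z), mul(SZ, SZ))))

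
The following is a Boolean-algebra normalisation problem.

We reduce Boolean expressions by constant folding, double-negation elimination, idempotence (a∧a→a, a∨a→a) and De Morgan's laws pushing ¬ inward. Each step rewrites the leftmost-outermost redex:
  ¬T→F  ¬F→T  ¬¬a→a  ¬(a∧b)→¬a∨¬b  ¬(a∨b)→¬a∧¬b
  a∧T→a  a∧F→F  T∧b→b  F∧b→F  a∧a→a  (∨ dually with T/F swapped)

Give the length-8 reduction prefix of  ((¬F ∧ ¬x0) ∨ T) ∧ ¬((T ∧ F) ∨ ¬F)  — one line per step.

  start: ((¬F ∧ ¬x0) ∨ T) ∧ ¬((T ∧ F) ∨ ¬F)
  [1] T ∧ ¬((T ∧ F) ∨ ¬F)
  [2] ¬((T ∧ F) ∨ ¬F)
  [3] ¬(T ∧ F) ∧ ¬¬F
  [4] (¬T ∨ ¬F) ∧ ¬¬F
  [5] (F ∨ ¬F) ∧ ¬¬F
  [6] ¬F ∧ ¬¬F
  [7] T ∧ ¬¬F
  [8] ¬¬F

Answer: after 8 steps: ¬¬F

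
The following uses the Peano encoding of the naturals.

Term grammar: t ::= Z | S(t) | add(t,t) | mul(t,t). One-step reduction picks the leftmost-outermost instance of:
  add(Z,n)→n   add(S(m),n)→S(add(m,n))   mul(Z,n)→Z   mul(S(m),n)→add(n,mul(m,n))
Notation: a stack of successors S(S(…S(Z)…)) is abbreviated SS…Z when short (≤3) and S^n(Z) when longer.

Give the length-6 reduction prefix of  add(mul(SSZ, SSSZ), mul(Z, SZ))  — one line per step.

  start: add(mul(SSZ, SSSZ), mul(Z, SZ))
  [1] add(add(SSSZ, mul(SZ, SSSZ)), mul(Z, SZ))
  [2] add(S(add(SSZ, mul(SZ, SSSZ))), mul(Z, SZ))
  [3] S(add(add(SSZ, mul(SZ, SSSZ)), mul(Z, SZ)))
  [4] S(add(S(add(SZ, mul(SZ, SSSZ))), mul(Z, SZ)))
  [5] S(S(add(add(SZ, mul(SZ, SSSZ)), mul(Z, SZ))))
  [6] S(S(add(S(add(Z, mul(SZ, SSSZ))), mul(Z, SZ))))

Answer: after 6 steps: S(S(add(S(add(Z, mul(SZ, SSSZ))), mul(Z, SZ))))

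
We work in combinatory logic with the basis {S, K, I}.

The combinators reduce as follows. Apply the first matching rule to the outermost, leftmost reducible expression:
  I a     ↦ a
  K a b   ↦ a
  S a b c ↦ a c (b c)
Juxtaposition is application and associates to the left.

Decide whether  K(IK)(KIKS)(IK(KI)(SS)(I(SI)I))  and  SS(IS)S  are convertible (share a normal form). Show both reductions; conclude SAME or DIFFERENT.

Answer: DIFFERENT — A ⇓ KI, B ⇓ SS(SS)

Reduction:
Term A:
  start: K(IK)(KIKS)(IK(KI)(SS)(I(SI)I))
  step 1: IK(IK(KI)(SS)(I(SI)I))
  step 2: K(IK(KI)(SS)(I(SI)I))
  step 3: K(K(KI)(SS)(I(SI)I))
  step 4: K(KI(I(SI)I))
  step 5: KI

Term B:
  start: SS(IS)S
  step 1: SS(ISS)
  step 2: SS(SS)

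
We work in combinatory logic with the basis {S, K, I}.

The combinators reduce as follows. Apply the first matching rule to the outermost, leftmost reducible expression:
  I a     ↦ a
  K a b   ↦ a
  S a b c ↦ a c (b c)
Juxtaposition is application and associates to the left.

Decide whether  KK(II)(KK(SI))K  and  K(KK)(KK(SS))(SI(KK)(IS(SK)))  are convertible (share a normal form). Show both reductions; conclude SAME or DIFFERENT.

Term A:
  start: KK(II)(KK(SI))K
  →1  K(KK(SI))K
  →2  KK(SI)
  →3  K

Term B:
  start: K(KK)(KK(SS))(SI(KK)(IS(SK)))
  →1  KK(SI(KK)(IS(SK)))
  →2  K

Answer: SAME — A ⇓ K, B ⇓ K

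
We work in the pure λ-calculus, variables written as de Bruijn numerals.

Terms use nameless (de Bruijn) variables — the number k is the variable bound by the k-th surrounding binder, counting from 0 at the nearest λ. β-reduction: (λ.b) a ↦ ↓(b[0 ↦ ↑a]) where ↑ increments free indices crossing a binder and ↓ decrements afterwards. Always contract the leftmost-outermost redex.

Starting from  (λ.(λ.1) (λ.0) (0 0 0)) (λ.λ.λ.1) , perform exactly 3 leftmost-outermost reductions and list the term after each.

  start: (λ.(λ.1) (λ.0) (0 0 0)) (λ.λ.λ.1)
  step 1: (λ.λ.λ.λ.1) (λ.0) ((λ.λ.λ.1) (λ.λ.λ.1) (λ.λ.λ.1))
  step 2: (λ.λ.λ.1) ((λ.λ.λ.1) (λ.λ.λ.1) (λ.λ.λ.1))
  step 3: λ.λ.1

Answer: after 3 steps: λ.λ.1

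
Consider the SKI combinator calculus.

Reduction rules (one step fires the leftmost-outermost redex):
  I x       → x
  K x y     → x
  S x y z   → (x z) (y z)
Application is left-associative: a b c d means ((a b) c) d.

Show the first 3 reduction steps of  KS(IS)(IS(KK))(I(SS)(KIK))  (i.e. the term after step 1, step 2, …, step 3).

Answer: after 3 steps: S(S(KK))(SS(KIK))

Working:
  start: KS(IS)(IS(KK))(I(SS)(KIK))
  step 1: S(IS(KK))(I(SS)(KIK))
  step 2: S(S(KK))(I(SS)(KIK))
  step 3: S(S(KK))(SS(KIK))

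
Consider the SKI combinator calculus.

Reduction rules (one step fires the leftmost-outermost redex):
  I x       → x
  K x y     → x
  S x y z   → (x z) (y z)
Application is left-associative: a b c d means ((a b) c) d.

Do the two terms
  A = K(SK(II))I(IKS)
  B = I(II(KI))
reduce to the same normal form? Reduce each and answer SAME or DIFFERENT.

Answer: DIFFERENT — A ⇓ KS, B ⇓ KI

Reduction:
Term A:
  start: K(SK(II))I(IKS)
  step 1: SK(II)(IKS)
  step 2: K(IKS)(II(IKS))
  step 3: IKS
  step 4: KS

Term B:
  start: I(II(KI))
  step 1: II(KI)
  step 2: I(KI)
  step 3: KI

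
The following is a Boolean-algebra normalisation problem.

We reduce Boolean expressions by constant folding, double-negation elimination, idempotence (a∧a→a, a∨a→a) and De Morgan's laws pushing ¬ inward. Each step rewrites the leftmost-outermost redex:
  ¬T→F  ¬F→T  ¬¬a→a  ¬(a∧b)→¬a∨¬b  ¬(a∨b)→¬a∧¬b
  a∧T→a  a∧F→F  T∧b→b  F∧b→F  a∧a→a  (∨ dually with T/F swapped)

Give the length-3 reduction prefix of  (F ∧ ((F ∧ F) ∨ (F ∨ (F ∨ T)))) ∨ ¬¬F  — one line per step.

Answer: after 3 steps: F

Reduction:
  start: (F ∧ ((F ∧ F) ∨ (F ∨ (F ∨ T)))) ∨ ¬¬F
  →1  F ∨ ¬¬F
  →2  ¬¬F
  →3  F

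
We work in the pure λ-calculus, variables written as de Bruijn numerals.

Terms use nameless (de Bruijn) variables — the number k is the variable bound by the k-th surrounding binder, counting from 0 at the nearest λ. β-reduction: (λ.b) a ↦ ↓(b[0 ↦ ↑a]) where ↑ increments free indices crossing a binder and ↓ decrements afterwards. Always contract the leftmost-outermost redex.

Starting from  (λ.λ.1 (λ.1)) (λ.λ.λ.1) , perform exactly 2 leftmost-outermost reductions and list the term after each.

Answer: after 2 steps: λ.λ.λ.1

Reduction:
  start: (λ.λ.1 (λ.1)) (λ.λ.λ.1)
  step 1: λ.(λ.λ.λ.1) (λ.1)
  step 2: λ.λ.λ.1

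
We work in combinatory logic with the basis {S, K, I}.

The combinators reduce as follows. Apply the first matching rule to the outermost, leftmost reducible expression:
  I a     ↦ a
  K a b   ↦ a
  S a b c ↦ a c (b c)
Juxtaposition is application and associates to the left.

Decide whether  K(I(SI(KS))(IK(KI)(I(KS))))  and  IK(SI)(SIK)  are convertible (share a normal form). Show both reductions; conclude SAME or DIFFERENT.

Answer: DIFFERENT — A ⇓ KI, B ⇓ SI

Reduction:
Term A:
  start: K(I(SI(KS))(IK(KI)(I(KS))))
  step 1: K(SI(KS)(IK(KI)(I(KS))))
  step 2: K(I(IK(KI)(I(KS)))(KS(IK(KI)(I(KS)))))
  step 3: K(IK(KI)(I(KS))(KS(IK(KI)(I(KS)))))
  step 4: K(K(KI)(I(KS))(KS(IK(KI)(I(KS)))))
  step 5: K(KI(KS(IK(KI)(I(KS)))))
  step 6: KI

Term B:
  start: IK(SI)(SIK)
  step 1: K(SI)(SIK)
  step 2: SI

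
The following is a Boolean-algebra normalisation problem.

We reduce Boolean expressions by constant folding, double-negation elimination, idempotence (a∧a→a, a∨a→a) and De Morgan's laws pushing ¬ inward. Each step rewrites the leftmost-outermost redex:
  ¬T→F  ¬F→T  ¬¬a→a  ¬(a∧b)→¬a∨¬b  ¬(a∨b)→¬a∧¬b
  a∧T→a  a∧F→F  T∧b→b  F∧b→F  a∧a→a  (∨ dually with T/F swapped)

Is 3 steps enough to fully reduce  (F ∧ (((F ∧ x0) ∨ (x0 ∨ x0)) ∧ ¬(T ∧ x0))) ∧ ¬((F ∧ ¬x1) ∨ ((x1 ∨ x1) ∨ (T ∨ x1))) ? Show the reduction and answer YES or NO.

  start: (F ∧ (((F ∧ x0) ∨ (x0 ∨ x0)) ∧ ¬(T ∧ x0))) ∧ ¬((F ∧ ¬x1) ∨ ((x1 ∨ x1) ∨ (T ∨ x1)))
  [1] F ∧ ¬((F ∧ ¬x1) ∨ ((x1 ∨ x1) ∨ (T ∨ x1)))
  [2] F

Answer: YES — reaches normal form F in 2 ≤ 3 steps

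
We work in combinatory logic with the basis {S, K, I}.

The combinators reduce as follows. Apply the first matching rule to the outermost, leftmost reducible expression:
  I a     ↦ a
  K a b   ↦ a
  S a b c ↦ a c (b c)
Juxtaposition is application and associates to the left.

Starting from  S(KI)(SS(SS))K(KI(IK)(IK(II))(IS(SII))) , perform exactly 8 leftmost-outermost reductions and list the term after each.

Answer: after 8 steps: IK(II)(IS(SII))

Derivation:
  start: S(KI)(SS(SS))K(KI(IK)(IK(II))(IS(SII)))
  step 1: KIK(SS(SS)K)(KI(IK)(IK(II))(IS(SII)))
  step 2: I(SS(SS)K)(KI(IK)(IK(II))(IS(SII)))
  step 3: SS(SS)K(KI(IK)(IK(II))(IS(SII)))
  step 4: SK(SSK)(KI(IK)(IK(II))(IS(SII)))
  step 5: K(KI(IK)(IK(II))(IS(SII)))(SSK(KI(IK)(IK(II))(IS(SII))))
  step 6: KI(IK)(IK(II))(IS(SII))
  step 7: I(IK(II))(IS(SII))
  step 8: IK(II)(IS(SII))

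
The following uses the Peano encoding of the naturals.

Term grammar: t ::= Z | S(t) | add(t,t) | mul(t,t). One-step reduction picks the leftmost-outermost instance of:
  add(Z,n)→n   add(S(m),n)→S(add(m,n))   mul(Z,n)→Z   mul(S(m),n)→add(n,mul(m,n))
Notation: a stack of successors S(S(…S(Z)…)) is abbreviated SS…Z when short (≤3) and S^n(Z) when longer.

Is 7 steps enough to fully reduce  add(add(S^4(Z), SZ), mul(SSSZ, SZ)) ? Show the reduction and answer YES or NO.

Answer: NO — after 7 steps the term is S(S(S(add(S(add(Z, SZ)), mul(SSSZ, SZ))))), not yet normal

Derivation:
  start: add(add(S^4(Z), SZ), mul(SSSZ, SZ))
  [1] add(S(add(SSSZ, SZ)), mul(SSSZ, SZ))
  [2] S(add(add(SSSZ, SZ), mul(SSSZ, SZ)))
  [3] S(add(S(add(SSZ, SZ)), mul(SSSZ, SZ)))
  [4] S(S(add(add(SSZ, SZ), mul(SSSZ, SZ))))
  [5] S(S(add(S(add(SZ, SZ)), mul(SSSZ, SZ))))
  [6] S(S(S(add(add(SZ, SZ), mul(SSSZ, SZ)))))
  [7] S(S(S(add(S(add(Z, SZ)), mul(SSSZ, SZ)))))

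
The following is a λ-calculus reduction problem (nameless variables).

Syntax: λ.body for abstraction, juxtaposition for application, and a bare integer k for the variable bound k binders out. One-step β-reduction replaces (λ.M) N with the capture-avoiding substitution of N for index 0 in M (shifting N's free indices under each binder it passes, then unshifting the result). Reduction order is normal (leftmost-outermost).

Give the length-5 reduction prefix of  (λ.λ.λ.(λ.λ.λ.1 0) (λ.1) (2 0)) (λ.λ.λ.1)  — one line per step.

  start: (λ.λ.λ.(λ.λ.λ.1 0) (λ.1) (2 0)) (λ.λ.λ.1)
  [1] λ.λ.(λ.λ.λ.1 0) (λ.1) ((λ.λ.λ.1) 0)
  [2] λ.λ.(λ.λ.1 0) ((λ.λ.λ.1) 0)
  [3] λ.λ.λ.(λ.λ.λ.1) 1 0
  [4] λ.λ.λ.(λ.λ.1) 0
  [5] λ.λ.λ.λ.1

Answer: after 5 steps: λ.λ.λ.λ.1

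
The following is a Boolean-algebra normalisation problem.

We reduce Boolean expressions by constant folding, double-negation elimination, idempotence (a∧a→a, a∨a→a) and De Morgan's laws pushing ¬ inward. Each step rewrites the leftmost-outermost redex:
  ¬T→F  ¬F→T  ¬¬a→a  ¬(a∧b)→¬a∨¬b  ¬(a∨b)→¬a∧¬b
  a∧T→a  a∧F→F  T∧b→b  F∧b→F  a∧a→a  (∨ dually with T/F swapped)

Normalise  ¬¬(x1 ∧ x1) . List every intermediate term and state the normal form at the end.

  start: ¬¬(x1 ∧ x1)
  [1] x1 ∧ x1
  [2] x1

Answer: normal form = x1  (in 2 steps)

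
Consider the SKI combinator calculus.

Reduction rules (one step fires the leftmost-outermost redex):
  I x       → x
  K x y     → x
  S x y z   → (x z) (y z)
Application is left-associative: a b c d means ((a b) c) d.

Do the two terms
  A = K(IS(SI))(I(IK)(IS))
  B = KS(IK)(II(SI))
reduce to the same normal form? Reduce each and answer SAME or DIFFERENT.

Term A:
  start: K(IS(SI))(I(IK)(IS))
  →1  IS(SI)
  →2  S(SI)

Term B:
  start: KS(IK)(II(SI))
  →1  S(II(SI))
  →2  S(I(SI))
  →3  S(SI)

Answer: SAME — A ⇓ S(SI), B ⇓ S(SI)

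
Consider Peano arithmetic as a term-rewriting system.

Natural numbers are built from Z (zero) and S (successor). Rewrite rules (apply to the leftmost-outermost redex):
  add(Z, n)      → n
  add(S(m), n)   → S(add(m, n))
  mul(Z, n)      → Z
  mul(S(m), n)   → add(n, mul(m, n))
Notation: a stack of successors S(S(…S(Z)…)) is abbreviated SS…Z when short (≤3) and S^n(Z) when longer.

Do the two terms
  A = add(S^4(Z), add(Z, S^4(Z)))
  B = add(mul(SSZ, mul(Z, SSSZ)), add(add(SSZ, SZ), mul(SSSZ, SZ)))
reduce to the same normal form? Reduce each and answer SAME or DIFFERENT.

Answer: DIFFERENT — A ⇓ S^8(Z), B ⇓ S^6(Z)

Reduction:
Term A:
  start: add(S^4(Z), add(Z, S^4(Z)))
  [1] S(add(SSSZ, add(Z, S^4(Z))))
  [2] S(S(add(SSZ, add(Z, S^4(Z)))))
  [3] S(S(S(add(SZ, add(Z, S^4(Z))))))
  [4] S(S(S(S(add(Z, add(Z, S^4(Z)))))))
  [5] S(S(S(S(add(Z, S^4(Z))))))
  [6] S^8(Z)

Term B:
  start: add(mul(SSZ, mul(Z, SSSZ)), add(add(SSZ, SZ), mul(SSSZ, SZ)))
  [1] add(add(mul(Z, SSSZ), mul(SZ, mul(Z, SSSZ))), add(add(SSZ, SZ), mul(SSSZ, SZ)))
  [2] add(add(Z, mul(SZ, mul(Z, SSSZ))), add(add(SSZ, SZ), mul(SSSZ, SZ)))
  [3] add(mul(SZ, mul(Z, SSSZ)), add(add(SSZ, SZ), mul(SSSZ, SZ)))
  [4] add(add(mul(Z, SSSZ), mul(Z, mul(Z, SSSZ))), add(add(SSZ, SZ), mul(SSSZ, SZ)))
  [5] add(add(Z, mul(Z, mul(Z, SSSZ))), add(add(SSZ, SZ), mul(SSSZ, SZ)))
  [6] add(mul(Z, mul(Z, SSSZ)), add(add(SSZ, SZ), mul(SSSZ, SZ)))
  [7] add(Z, add(add(SSZ, SZ), mul(SSSZ, SZ)))
  [8] add(add(SSZ, SZ), mul(SSSZ, SZ))
  [9] add(S(add(SZ, SZ)), mul(SSSZ, SZ))
  [10] S(add(add(SZ, SZ), mul(SSSZ, SZ)))
  [11] S(add(S(add(Z, SZ)), mul(SSSZ, SZ)))
  [12] S(S(add(add(Z, SZ), mul(SSSZ, SZ))))
  [13] S(S(add(SZ, mul(SSSZ, SZ))))
  [14] S(S(S(add(Z, mul(SSSZ, SZ)))))
  [15] S(S(S(mul(SSSZ, SZ))))
  [16] S(S(S(add(SZ, mul(SSZ, SZ)))))
  [17] S(S(S(S(add(Z, mul(SSZ, SZ))))))
  [18] S(S(S(S(mul(SSZ, SZ)))))
  [19] S(S(S(S(add(SZ, mul(SZ, SZ))))))
  [20] S(S(S(S(S(add(Z, mul(SZ, SZ)))))))
  [21] S(S(S(S(S(mul(SZ, SZ))))))
  [22] S(S(S(S(S(add(SZ, mul(Z, SZ)))))))
  [23] S(S(S(S(S(S(add(Z, mul(Z, SZ))))))))
  [24] S(S(S(S(S(S(mul(Z, SZ)))))))
  [25] S^6(Z)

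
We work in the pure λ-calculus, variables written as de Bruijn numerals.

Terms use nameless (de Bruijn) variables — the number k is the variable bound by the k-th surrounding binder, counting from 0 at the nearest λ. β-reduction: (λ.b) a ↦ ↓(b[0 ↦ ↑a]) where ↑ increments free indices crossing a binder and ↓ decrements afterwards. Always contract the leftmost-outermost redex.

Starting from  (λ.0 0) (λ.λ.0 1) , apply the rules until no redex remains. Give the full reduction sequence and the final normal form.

Answer: normal form = λ.0 (λ.λ.0 1)  (in 2 steps)

Derivation:
  start: (λ.0 0) (λ.λ.0 1)
  [1] (λ.λ.0 1) (λ.λ.0 1)
  [2] λ.0 (λ.λ.0 1)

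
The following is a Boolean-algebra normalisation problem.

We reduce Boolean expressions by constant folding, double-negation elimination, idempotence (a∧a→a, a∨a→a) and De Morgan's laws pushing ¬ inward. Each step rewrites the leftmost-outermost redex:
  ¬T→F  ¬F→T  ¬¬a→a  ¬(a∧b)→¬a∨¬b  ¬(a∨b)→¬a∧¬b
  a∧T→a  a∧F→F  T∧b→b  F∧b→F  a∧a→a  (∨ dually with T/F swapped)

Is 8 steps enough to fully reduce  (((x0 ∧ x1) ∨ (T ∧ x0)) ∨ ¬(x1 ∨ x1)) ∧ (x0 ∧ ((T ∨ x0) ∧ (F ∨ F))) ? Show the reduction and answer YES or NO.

Answer: YES — reaches normal form F in 8 ≤ 8 steps

Reduction:
  start: (((x0 ∧ x1) ∨ (T ∧ x0)) ∨ ¬(x1 ∨ x1)) ∧ (x0 ∧ ((T ∨ x0) ∧ (F ∨ F)))
  [1] (((x0 ∧ x1) ∨ x0) ∨ ¬(x1 ∨ x1)) ∧ (x0 ∧ ((T ∨ x0) ∧ (F ∨ F)))
  [2] (((x0 ∧ x1) ∨ x0) ∨ (¬x1 ∧ ¬x1)) ∧ (x0 ∧ ((T ∨ x0) ∧ (F ∨ F)))
  [3] (((x0 ∧ x1) ∨ x0) ∨ ¬x1) ∧ (x0 ∧ ((T ∨ x0) ∧ (F ∨ F)))
  [4] (((x0 ∧ x1) ∨ x0) ∨ ¬x1) ∧ (x0 ∧ (T ∧ (F ∨ F)))
  [5] (((x0 ∧ x1) ∨ x0) ∨ ¬x1) ∧ (x0 ∧ (F ∨ F))
  [6] (((x0 ∧ x1) ∨ x0) ∨ ¬x1) ∧ (x0 ∧ F)
  [7] (((x0 ∧ x1) ∨ x0) ∨ ¬x1) ∧ F
  [8] F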